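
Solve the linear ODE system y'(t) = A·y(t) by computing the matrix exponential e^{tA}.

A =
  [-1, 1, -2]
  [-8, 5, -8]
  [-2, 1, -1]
e^{tA} =
  [-2*t*exp(t) + exp(t), t*exp(t), -2*t*exp(t)]
  [-8*t*exp(t), 4*t*exp(t) + exp(t), -8*t*exp(t)]
  [-2*t*exp(t), t*exp(t), -2*t*exp(t) + exp(t)]

Strategy: write A = P · J · P⁻¹ where J is a Jordan canonical form, so e^{tA} = P · e^{tJ} · P⁻¹, and e^{tJ} can be computed block-by-block.

A has Jordan form
J =
  [1, 1, 0]
  [0, 1, 0]
  [0, 0, 1]
(up to reordering of blocks).

Per-block formulas:
  For a 2×2 Jordan block J_2(1): exp(t · J_2(1)) = e^(1t)·(I + t·N), where N is the 2×2 nilpotent shift.
  For a 1×1 block at λ = 1: exp(t · [1]) = [e^(1t)].

After assembling e^{tJ} and conjugating by P, we get:

e^{tA} =
  [-2*t*exp(t) + exp(t), t*exp(t), -2*t*exp(t)]
  [-8*t*exp(t), 4*t*exp(t) + exp(t), -8*t*exp(t)]
  [-2*t*exp(t), t*exp(t), -2*t*exp(t) + exp(t)]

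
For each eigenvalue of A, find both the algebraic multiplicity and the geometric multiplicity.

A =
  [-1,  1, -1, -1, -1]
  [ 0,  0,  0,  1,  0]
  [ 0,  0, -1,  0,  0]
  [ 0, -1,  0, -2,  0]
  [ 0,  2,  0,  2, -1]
λ = -1: alg = 5, geom = 3

Step 1 — factor the characteristic polynomial to read off the algebraic multiplicities:
  χ_A(x) = (x + 1)^5

Step 2 — compute geometric multiplicities via the rank-nullity identity g(λ) = n − rank(A − λI):
  rank(A − (-1)·I) = 2, so dim ker(A − (-1)·I) = n − 2 = 3

Summary:
  λ = -1: algebraic multiplicity = 5, geometric multiplicity = 3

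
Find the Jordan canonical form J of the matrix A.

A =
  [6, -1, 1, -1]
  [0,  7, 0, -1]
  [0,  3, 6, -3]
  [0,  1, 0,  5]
J_3(6) ⊕ J_1(6)

The characteristic polynomial is
  det(x·I − A) = x^4 - 24*x^3 + 216*x^2 - 864*x + 1296 = (x - 6)^4

Eigenvalues and multiplicities (the geometric multiplicity of λ is n − rank(A − λI), which equals the number of Jordan blocks for λ):
  λ = 6: algebraic multiplicity = 4, geometric multiplicity = 2

Determining the block sizes for each eigenvalue:
  λ = 6: with am = 4 and gm = 2, the partition is not yet determined (e.g. several partitions of 4 into 2 parts exist). Let N = A − (6)·I. Computing rank(N^1) = 2, rank(N^2) = 1, rank(N^3) = 0; the number of blocks of size ≥ j is rank(N^{j−1}) − rank(N^j), giving [2, 1, 1]. So we have 1 block(s) of size 3, 1 block(s) of size 1 → block sizes [3, 1]

Assembling the blocks gives a Jordan form
J =
  [6, 1, 0, 0]
  [0, 6, 1, 0]
  [0, 0, 6, 0]
  [0, 0, 0, 6]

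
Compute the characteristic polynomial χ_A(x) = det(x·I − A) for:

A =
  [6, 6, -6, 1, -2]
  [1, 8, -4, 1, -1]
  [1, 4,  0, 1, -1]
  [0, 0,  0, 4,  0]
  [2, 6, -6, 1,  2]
x^5 - 20*x^4 + 160*x^3 - 640*x^2 + 1280*x - 1024

Expanding det(x·I − A) (e.g. by cofactor expansion or by noting that A is similar to its Jordan form J, which has the same characteristic polynomial as A) gives
  χ_A(x) = x^5 - 20*x^4 + 160*x^3 - 640*x^2 + 1280*x - 1024
which factors as (x - 4)^5. The eigenvalues (with algebraic multiplicities) are λ = 4 with multiplicity 5.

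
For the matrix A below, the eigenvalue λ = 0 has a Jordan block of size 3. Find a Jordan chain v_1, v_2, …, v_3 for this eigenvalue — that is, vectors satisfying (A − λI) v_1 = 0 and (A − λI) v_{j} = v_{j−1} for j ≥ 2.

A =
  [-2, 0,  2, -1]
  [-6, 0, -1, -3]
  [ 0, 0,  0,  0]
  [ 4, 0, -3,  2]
A Jordan chain for λ = 0 of length 3:
v_1 = (-1, -3, 0, 2)ᵀ
v_2 = (2, -1, 0, -3)ᵀ
v_3 = (0, 0, 1, 0)ᵀ

Let N = A − (0)·I. We want v_3 with N^3 v_3 = 0 but N^2 v_3 ≠ 0; then v_{j-1} := N · v_j for j = 3, …, 2.

Pick v_3 = (0, 0, 1, 0)ᵀ.
Then v_2 = N · v_3 = (2, -1, 0, -3)ᵀ.
Then v_1 = N · v_2 = (-1, -3, 0, 2)ᵀ.

Sanity check: (A − (0)·I) v_1 = (0, 0, 0, 0)ᵀ = 0. ✓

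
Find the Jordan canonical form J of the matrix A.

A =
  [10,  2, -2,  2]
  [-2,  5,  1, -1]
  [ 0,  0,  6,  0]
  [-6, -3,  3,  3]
J_2(6) ⊕ J_1(6) ⊕ J_1(6)

The characteristic polynomial is
  det(x·I − A) = x^4 - 24*x^3 + 216*x^2 - 864*x + 1296 = (x - 6)^4

Eigenvalues and multiplicities (the geometric multiplicity of λ is n − rank(A − λI), which equals the number of Jordan blocks for λ):
  λ = 6: algebraic multiplicity = 4, geometric multiplicity = 3

Determining the block sizes for each eigenvalue:
  λ = 6: 3 blocks summing to 4 forces exactly one block of size 2 and the rest size 1 → block sizes [2, 1, 1]

Assembling the blocks gives a Jordan form
J =
  [6, 1, 0, 0]
  [0, 6, 0, 0]
  [0, 0, 6, 0]
  [0, 0, 0, 6]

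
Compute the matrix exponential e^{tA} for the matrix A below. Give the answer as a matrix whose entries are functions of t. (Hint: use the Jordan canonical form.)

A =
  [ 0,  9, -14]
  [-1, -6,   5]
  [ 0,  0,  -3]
e^{tA} =
  [3*t*exp(-3*t) + exp(-3*t), 9*t*exp(-3*t), 3*t^2*exp(-3*t)/2 - 14*t*exp(-3*t)]
  [-t*exp(-3*t), -3*t*exp(-3*t) + exp(-3*t), -t^2*exp(-3*t)/2 + 5*t*exp(-3*t)]
  [0, 0, exp(-3*t)]

Strategy: write A = P · J · P⁻¹ where J is a Jordan canonical form, so e^{tA} = P · e^{tJ} · P⁻¹, and e^{tJ} can be computed block-by-block.

A has Jordan form
J =
  [-3,  1,  0]
  [ 0, -3,  1]
  [ 0,  0, -3]
(up to reordering of blocks).

Per-block formulas:
  For a 3×3 Jordan block J_3(-3): exp(t · J_3(-3)) = e^(-3t)·(I + t·N + (t^2/2)·N^2), where N is the 3×3 nilpotent shift.

After assembling e^{tJ} and conjugating by P, we get:

e^{tA} =
  [3*t*exp(-3*t) + exp(-3*t), 9*t*exp(-3*t), 3*t^2*exp(-3*t)/2 - 14*t*exp(-3*t)]
  [-t*exp(-3*t), -3*t*exp(-3*t) + exp(-3*t), -t^2*exp(-3*t)/2 + 5*t*exp(-3*t)]
  [0, 0, exp(-3*t)]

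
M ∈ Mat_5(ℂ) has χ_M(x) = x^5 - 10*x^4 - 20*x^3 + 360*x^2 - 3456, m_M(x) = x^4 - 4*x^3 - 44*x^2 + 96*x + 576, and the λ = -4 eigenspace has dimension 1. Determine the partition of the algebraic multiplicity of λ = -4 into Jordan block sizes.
Block sizes for λ = -4: [2]

Step 1 — from the characteristic polynomial, algebraic multiplicity of λ = -4 is 2. From dim ker(M − (-4)·I) = 1, there are exactly 1 Jordan blocks for λ = -4.
Step 2 — from the minimal polynomial, the factor (x + 4)^2 tells us the largest block for λ = -4 has size 2.
Step 3 — with total size 2, 1 blocks, and largest block 2, the block sizes (in nonincreasing order) are [2].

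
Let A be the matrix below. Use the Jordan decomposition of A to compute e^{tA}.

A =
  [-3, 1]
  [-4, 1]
e^{tA} =
  [-2*t*exp(-t) + exp(-t), t*exp(-t)]
  [-4*t*exp(-t), 2*t*exp(-t) + exp(-t)]

Strategy: write A = P · J · P⁻¹ where J is a Jordan canonical form, so e^{tA} = P · e^{tJ} · P⁻¹, and e^{tJ} can be computed block-by-block.

A has Jordan form
J =
  [-1,  1]
  [ 0, -1]
(up to reordering of blocks).

Per-block formulas:
  For a 2×2 Jordan block J_2(-1): exp(t · J_2(-1)) = e^(-1t)·(I + t·N), where N is the 2×2 nilpotent shift.

After assembling e^{tJ} and conjugating by P, we get:

e^{tA} =
  [-2*t*exp(-t) + exp(-t), t*exp(-t)]
  [-4*t*exp(-t), 2*t*exp(-t) + exp(-t)]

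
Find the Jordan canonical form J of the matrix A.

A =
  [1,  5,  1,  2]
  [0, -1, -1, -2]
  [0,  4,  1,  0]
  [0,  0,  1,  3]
J_3(1) ⊕ J_1(1)

The characteristic polynomial is
  det(x·I − A) = x^4 - 4*x^3 + 6*x^2 - 4*x + 1 = (x - 1)^4

Eigenvalues and multiplicities (the geometric multiplicity of λ is n − rank(A − λI), which equals the number of Jordan blocks for λ):
  λ = 1: algebraic multiplicity = 4, geometric multiplicity = 2

Determining the block sizes for each eigenvalue:
  λ = 1: with am = 4 and gm = 2, the partition is not yet determined (e.g. several partitions of 4 into 2 parts exist). Let N = A − (1)·I. Computing rank(N^1) = 2, rank(N^2) = 1, rank(N^3) = 0; the number of blocks of size ≥ j is rank(N^{j−1}) − rank(N^j), giving [2, 1, 1]. So we have 1 block(s) of size 3, 1 block(s) of size 1 → block sizes [3, 1]

Assembling the blocks gives a Jordan form
J =
  [1, 1, 0, 0]
  [0, 1, 1, 0]
  [0, 0, 1, 0]
  [0, 0, 0, 1]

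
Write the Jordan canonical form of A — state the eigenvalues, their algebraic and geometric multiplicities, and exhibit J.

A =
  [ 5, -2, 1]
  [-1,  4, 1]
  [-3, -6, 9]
J_2(6) ⊕ J_1(6)

The characteristic polynomial is
  det(x·I − A) = x^3 - 18*x^2 + 108*x - 216 = (x - 6)^3

Eigenvalues and multiplicities (the geometric multiplicity of λ is n − rank(A − λI), which equals the number of Jordan blocks for λ):
  λ = 6: algebraic multiplicity = 3, geometric multiplicity = 2

Determining the block sizes for each eigenvalue:
  λ = 6: 2 blocks summing to 3 forces exactly one block of size 2 and the rest size 1 → block sizes [2, 1]

Assembling the blocks gives a Jordan form
J =
  [6, 1, 0]
  [0, 6, 0]
  [0, 0, 6]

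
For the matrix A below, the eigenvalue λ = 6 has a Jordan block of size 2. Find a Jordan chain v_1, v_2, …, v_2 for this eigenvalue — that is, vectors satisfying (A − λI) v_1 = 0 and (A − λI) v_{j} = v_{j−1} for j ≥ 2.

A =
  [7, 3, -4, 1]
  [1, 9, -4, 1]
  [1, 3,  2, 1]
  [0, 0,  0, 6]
A Jordan chain for λ = 6 of length 2:
v_1 = (1, 1, 1, 0)ᵀ
v_2 = (1, 0, 0, 0)ᵀ

Let N = A − (6)·I. We want v_2 with N^2 v_2 = 0 but N^1 v_2 ≠ 0; then v_{j-1} := N · v_j for j = 2, …, 2.

Pick v_2 = (1, 0, 0, 0)ᵀ.
Then v_1 = N · v_2 = (1, 1, 1, 0)ᵀ.

Sanity check: (A − (6)·I) v_1 = (0, 0, 0, 0)ᵀ = 0. ✓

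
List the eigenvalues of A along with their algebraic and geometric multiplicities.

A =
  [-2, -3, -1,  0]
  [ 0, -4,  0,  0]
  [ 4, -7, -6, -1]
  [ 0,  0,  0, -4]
λ = -4: alg = 4, geom = 2

Step 1 — factor the characteristic polynomial to read off the algebraic multiplicities:
  χ_A(x) = (x + 4)^4

Step 2 — compute geometric multiplicities via the rank-nullity identity g(λ) = n − rank(A − λI):
  rank(A − (-4)·I) = 2, so dim ker(A − (-4)·I) = n − 2 = 2

Summary:
  λ = -4: algebraic multiplicity = 4, geometric multiplicity = 2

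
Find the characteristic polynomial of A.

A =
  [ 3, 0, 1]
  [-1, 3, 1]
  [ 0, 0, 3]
x^3 - 9*x^2 + 27*x - 27

Expanding det(x·I − A) (e.g. by cofactor expansion or by noting that A is similar to its Jordan form J, which has the same characteristic polynomial as A) gives
  χ_A(x) = x^3 - 9*x^2 + 27*x - 27
which factors as (x - 3)^3. The eigenvalues (with algebraic multiplicities) are λ = 3 with multiplicity 3.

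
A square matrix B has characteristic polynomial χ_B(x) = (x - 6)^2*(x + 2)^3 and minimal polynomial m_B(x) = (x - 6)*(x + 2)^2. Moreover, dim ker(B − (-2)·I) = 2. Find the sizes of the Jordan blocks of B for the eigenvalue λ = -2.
Block sizes for λ = -2: [2, 1]

Step 1 — from the characteristic polynomial, algebraic multiplicity of λ = -2 is 3. From dim ker(B − (-2)·I) = 2, there are exactly 2 Jordan blocks for λ = -2.
Step 2 — from the minimal polynomial, the factor (x + 2)^2 tells us the largest block for λ = -2 has size 2.
Step 3 — with total size 3, 2 blocks, and largest block 2, the block sizes (in nonincreasing order) are [2, 1].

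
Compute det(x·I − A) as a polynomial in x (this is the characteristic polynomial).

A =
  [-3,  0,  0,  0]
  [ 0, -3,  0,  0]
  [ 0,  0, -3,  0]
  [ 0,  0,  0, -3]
x^4 + 12*x^3 + 54*x^2 + 108*x + 81

Expanding det(x·I − A) (e.g. by cofactor expansion or by noting that A is similar to its Jordan form J, which has the same characteristic polynomial as A) gives
  χ_A(x) = x^4 + 12*x^3 + 54*x^2 + 108*x + 81
which factors as (x + 3)^4. The eigenvalues (with algebraic multiplicities) are λ = -3 with multiplicity 4.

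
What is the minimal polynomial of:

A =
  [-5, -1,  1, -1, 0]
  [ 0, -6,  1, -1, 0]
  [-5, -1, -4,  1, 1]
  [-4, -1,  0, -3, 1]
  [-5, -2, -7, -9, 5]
x^5 + 13*x^4 + 46*x^3 - 10*x^2 - 175*x + 125

The characteristic polynomial is χ_A(x) = (x - 1)^2*(x + 5)^3, so the eigenvalues are known. The minimal polynomial is
  m_A(x) = Π_λ (x − λ)^{k_λ}
where k_λ is the size of the *largest* Jordan block for λ (equivalently, the smallest k with (A − λI)^k v = 0 for every generalised eigenvector v of λ).

  λ = -5: largest Jordan block has size 3, contributing (x + 5)^3
  λ = 1: largest Jordan block has size 2, contributing (x − 1)^2

So m_A(x) = (x - 1)^2*(x + 5)^3 = x^5 + 13*x^4 + 46*x^3 - 10*x^2 - 175*x + 125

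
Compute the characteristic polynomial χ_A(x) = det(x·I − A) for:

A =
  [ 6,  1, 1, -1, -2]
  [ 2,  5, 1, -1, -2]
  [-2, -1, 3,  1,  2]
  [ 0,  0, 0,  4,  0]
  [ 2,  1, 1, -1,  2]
x^5 - 20*x^4 + 160*x^3 - 640*x^2 + 1280*x - 1024

Expanding det(x·I − A) (e.g. by cofactor expansion or by noting that A is similar to its Jordan form J, which has the same characteristic polynomial as A) gives
  χ_A(x) = x^5 - 20*x^4 + 160*x^3 - 640*x^2 + 1280*x - 1024
which factors as (x - 4)^5. The eigenvalues (with algebraic multiplicities) are λ = 4 with multiplicity 5.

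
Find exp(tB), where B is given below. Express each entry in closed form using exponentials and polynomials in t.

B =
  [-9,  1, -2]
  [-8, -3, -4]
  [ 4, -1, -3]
e^{tB} =
  [-4*t*exp(-5*t) + exp(-5*t), t*exp(-5*t), -2*t*exp(-5*t)]
  [-8*t*exp(-5*t), 2*t*exp(-5*t) + exp(-5*t), -4*t*exp(-5*t)]
  [4*t*exp(-5*t), -t*exp(-5*t), 2*t*exp(-5*t) + exp(-5*t)]

Strategy: write B = P · J · P⁻¹ where J is a Jordan canonical form, so e^{tB} = P · e^{tJ} · P⁻¹, and e^{tJ} can be computed block-by-block.

B has Jordan form
J =
  [-5,  1,  0]
  [ 0, -5,  0]
  [ 0,  0, -5]
(up to reordering of blocks).

Per-block formulas:
  For a 2×2 Jordan block J_2(-5): exp(t · J_2(-5)) = e^(-5t)·(I + t·N), where N is the 2×2 nilpotent shift.
  For a 1×1 block at λ = -5: exp(t · [-5]) = [e^(-5t)].

After assembling e^{tJ} and conjugating by P, we get:

e^{tB} =
  [-4*t*exp(-5*t) + exp(-5*t), t*exp(-5*t), -2*t*exp(-5*t)]
  [-8*t*exp(-5*t), 2*t*exp(-5*t) + exp(-5*t), -4*t*exp(-5*t)]
  [4*t*exp(-5*t), -t*exp(-5*t), 2*t*exp(-5*t) + exp(-5*t)]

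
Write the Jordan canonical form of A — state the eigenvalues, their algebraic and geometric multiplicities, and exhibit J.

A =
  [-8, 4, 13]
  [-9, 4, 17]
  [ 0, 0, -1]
J_2(-2) ⊕ J_1(-1)

The characteristic polynomial is
  det(x·I − A) = x^3 + 5*x^2 + 8*x + 4 = (x + 1)*(x + 2)^2

Eigenvalues and multiplicities (the geometric multiplicity of λ is n − rank(A − λI), which equals the number of Jordan blocks for λ):
  λ = -2: algebraic multiplicity = 2, geometric multiplicity = 1
  λ = -1: algebraic multiplicity = 1, geometric multiplicity = 1

Determining the block sizes for each eigenvalue:
  λ = -2: one block (gm = 1), so the single block has size am = 2 → block sizes [2]
  λ = -1: one block (gm = 1), so the single block has size am = 1 → block sizes [1]

Assembling the blocks gives a Jordan form
J =
  [-2,  1,  0]
  [ 0, -2,  0]
  [ 0,  0, -1]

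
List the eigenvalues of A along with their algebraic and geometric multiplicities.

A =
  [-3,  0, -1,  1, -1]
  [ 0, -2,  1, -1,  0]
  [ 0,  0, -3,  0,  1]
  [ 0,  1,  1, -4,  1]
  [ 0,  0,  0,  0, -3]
λ = -3: alg = 5, geom = 2

Step 1 — factor the characteristic polynomial to read off the algebraic multiplicities:
  χ_A(x) = (x + 3)^5

Step 2 — compute geometric multiplicities via the rank-nullity identity g(λ) = n − rank(A − λI):
  rank(A − (-3)·I) = 3, so dim ker(A − (-3)·I) = n − 3 = 2

Summary:
  λ = -3: algebraic multiplicity = 5, geometric multiplicity = 2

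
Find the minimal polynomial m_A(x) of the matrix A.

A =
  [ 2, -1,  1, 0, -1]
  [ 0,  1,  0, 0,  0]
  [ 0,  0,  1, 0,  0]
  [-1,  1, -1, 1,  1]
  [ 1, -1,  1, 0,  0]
x^2 - 2*x + 1

The characteristic polynomial is χ_A(x) = (x - 1)^5, so the eigenvalues are known. The minimal polynomial is
  m_A(x) = Π_λ (x − λ)^{k_λ}
where k_λ is the size of the *largest* Jordan block for λ (equivalently, the smallest k with (A − λI)^k v = 0 for every generalised eigenvector v of λ).

  λ = 1: largest Jordan block has size 2, contributing (x − 1)^2

So m_A(x) = (x - 1)^2 = x^2 - 2*x + 1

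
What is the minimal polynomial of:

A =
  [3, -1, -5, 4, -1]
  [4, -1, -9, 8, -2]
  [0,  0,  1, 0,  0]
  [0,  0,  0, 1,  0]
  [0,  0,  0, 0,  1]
x^3 - 3*x^2 + 3*x - 1

The characteristic polynomial is χ_A(x) = (x - 1)^5, so the eigenvalues are known. The minimal polynomial is
  m_A(x) = Π_λ (x − λ)^{k_λ}
where k_λ is the size of the *largest* Jordan block for λ (equivalently, the smallest k with (A − λI)^k v = 0 for every generalised eigenvector v of λ).

  λ = 1: largest Jordan block has size 3, contributing (x − 1)^3

So m_A(x) = (x - 1)^3 = x^3 - 3*x^2 + 3*x - 1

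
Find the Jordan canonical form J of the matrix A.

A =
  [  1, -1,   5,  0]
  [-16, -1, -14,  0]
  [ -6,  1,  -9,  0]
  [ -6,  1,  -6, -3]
J_3(-3) ⊕ J_1(-3)

The characteristic polynomial is
  det(x·I − A) = x^4 + 12*x^3 + 54*x^2 + 108*x + 81 = (x + 3)^4

Eigenvalues and multiplicities (the geometric multiplicity of λ is n − rank(A − λI), which equals the number of Jordan blocks for λ):
  λ = -3: algebraic multiplicity = 4, geometric multiplicity = 2

Determining the block sizes for each eigenvalue:
  λ = -3: with am = 4 and gm = 2, the partition is not yet determined (e.g. several partitions of 4 into 2 parts exist). Let N = A − (-3)·I. Computing rank(N^1) = 2, rank(N^2) = 1, rank(N^3) = 0; the number of blocks of size ≥ j is rank(N^{j−1}) − rank(N^j), giving [2, 1, 1]. So we have 1 block(s) of size 3, 1 block(s) of size 1 → block sizes [3, 1]

Assembling the blocks gives a Jordan form
J =
  [-3,  1,  0,  0]
  [ 0, -3,  1,  0]
  [ 0,  0, -3,  0]
  [ 0,  0,  0, -3]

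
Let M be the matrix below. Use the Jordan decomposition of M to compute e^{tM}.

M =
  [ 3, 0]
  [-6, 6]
e^{tM} =
  [exp(3*t), 0]
  [-2*exp(6*t) + 2*exp(3*t), exp(6*t)]

Strategy: write M = P · J · P⁻¹ where J is a Jordan canonical form, so e^{tM} = P · e^{tJ} · P⁻¹, and e^{tJ} can be computed block-by-block.

M has Jordan form
J =
  [3, 0]
  [0, 6]
(up to reordering of blocks).

Per-block formulas:
  For a 1×1 block at λ = 6: exp(t · [6]) = [e^(6t)].
  For a 1×1 block at λ = 3: exp(t · [3]) = [e^(3t)].

After assembling e^{tJ} and conjugating by P, we get:

e^{tM} =
  [exp(3*t), 0]
  [-2*exp(6*t) + 2*exp(3*t), exp(6*t)]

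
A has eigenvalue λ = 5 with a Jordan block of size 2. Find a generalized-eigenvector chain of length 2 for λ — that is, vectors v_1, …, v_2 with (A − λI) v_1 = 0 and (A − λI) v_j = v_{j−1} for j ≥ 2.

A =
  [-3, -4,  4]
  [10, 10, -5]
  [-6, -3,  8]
A Jordan chain for λ = 5 of length 2:
v_1 = (-8, 10, -6)ᵀ
v_2 = (1, 0, 0)ᵀ

Let N = A − (5)·I. We want v_2 with N^2 v_2 = 0 but N^1 v_2 ≠ 0; then v_{j-1} := N · v_j for j = 2, …, 2.

Pick v_2 = (1, 0, 0)ᵀ.
Then v_1 = N · v_2 = (-8, 10, -6)ᵀ.

Sanity check: (A − (5)·I) v_1 = (0, 0, 0)ᵀ = 0. ✓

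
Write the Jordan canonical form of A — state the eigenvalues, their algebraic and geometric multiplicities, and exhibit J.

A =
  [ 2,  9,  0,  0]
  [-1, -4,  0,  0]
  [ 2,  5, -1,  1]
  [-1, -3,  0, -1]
J_2(-1) ⊕ J_2(-1)

The characteristic polynomial is
  det(x·I − A) = x^4 + 4*x^3 + 6*x^2 + 4*x + 1 = (x + 1)^4

Eigenvalues and multiplicities (the geometric multiplicity of λ is n − rank(A − λI), which equals the number of Jordan blocks for λ):
  λ = -1: algebraic multiplicity = 4, geometric multiplicity = 2

Determining the block sizes for each eigenvalue:
  λ = -1: with am = 4 and gm = 2, the partition is not yet determined (e.g. several partitions of 4 into 2 parts exist). Let N = A − (-1)·I. Computing rank(N^1) = 2, rank(N^2) = 0; the number of blocks of size ≥ j is rank(N^{j−1}) − rank(N^j), giving [2, 2]. So we have 2 block(s) of size 2 → block sizes [2, 2]

Assembling the blocks gives a Jordan form
J =
  [-1,  1,  0,  0]
  [ 0, -1,  0,  0]
  [ 0,  0, -1,  1]
  [ 0,  0,  0, -1]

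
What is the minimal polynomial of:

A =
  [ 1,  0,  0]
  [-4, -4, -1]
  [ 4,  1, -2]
x^3 + 5*x^2 + 3*x - 9

The characteristic polynomial is χ_A(x) = (x - 1)*(x + 3)^2, so the eigenvalues are known. The minimal polynomial is
  m_A(x) = Π_λ (x − λ)^{k_λ}
where k_λ is the size of the *largest* Jordan block for λ (equivalently, the smallest k with (A − λI)^k v = 0 for every generalised eigenvector v of λ).

  λ = -3: largest Jordan block has size 2, contributing (x + 3)^2
  λ = 1: largest Jordan block has size 1, contributing (x − 1)

So m_A(x) = (x - 1)*(x + 3)^2 = x^3 + 5*x^2 + 3*x - 9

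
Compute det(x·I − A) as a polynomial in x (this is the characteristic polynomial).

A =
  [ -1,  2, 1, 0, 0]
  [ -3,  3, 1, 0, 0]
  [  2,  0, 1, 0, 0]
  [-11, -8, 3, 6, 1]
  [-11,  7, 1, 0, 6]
x^5 - 15*x^4 + 75*x^3 - 145*x^2 + 120*x - 36

Expanding det(x·I − A) (e.g. by cofactor expansion or by noting that A is similar to its Jordan form J, which has the same characteristic polynomial as A) gives
  χ_A(x) = x^5 - 15*x^4 + 75*x^3 - 145*x^2 + 120*x - 36
which factors as (x - 6)^2*(x - 1)^3. The eigenvalues (with algebraic multiplicities) are λ = 1 with multiplicity 3, λ = 6 with multiplicity 2.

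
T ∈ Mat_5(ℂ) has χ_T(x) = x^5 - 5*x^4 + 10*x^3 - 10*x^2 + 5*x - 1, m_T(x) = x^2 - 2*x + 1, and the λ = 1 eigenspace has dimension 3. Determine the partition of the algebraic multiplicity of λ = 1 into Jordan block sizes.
Block sizes for λ = 1: [2, 2, 1]

Step 1 — from the characteristic polynomial, algebraic multiplicity of λ = 1 is 5. From dim ker(T − (1)·I) = 3, there are exactly 3 Jordan blocks for λ = 1.
Step 2 — from the minimal polynomial, the factor (x − 1)^2 tells us the largest block for λ = 1 has size 2.
Step 3 — with total size 5, 3 blocks, and largest block 2, the block sizes (in nonincreasing order) are [2, 2, 1].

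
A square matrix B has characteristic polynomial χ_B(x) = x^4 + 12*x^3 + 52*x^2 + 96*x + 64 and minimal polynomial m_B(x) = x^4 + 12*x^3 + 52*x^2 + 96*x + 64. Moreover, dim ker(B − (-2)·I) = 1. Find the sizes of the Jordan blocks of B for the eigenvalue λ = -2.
Block sizes for λ = -2: [2]

Step 1 — from the characteristic polynomial, algebraic multiplicity of λ = -2 is 2. From dim ker(B − (-2)·I) = 1, there are exactly 1 Jordan blocks for λ = -2.
Step 2 — from the minimal polynomial, the factor (x + 2)^2 tells us the largest block for λ = -2 has size 2.
Step 3 — with total size 2, 1 blocks, and largest block 2, the block sizes (in nonincreasing order) are [2].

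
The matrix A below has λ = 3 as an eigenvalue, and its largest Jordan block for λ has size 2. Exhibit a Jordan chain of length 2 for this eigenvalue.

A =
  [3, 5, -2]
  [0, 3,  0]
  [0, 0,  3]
A Jordan chain for λ = 3 of length 2:
v_1 = (5, 0, 0)ᵀ
v_2 = (0, 1, 0)ᵀ

Let N = A − (3)·I. We want v_2 with N^2 v_2 = 0 but N^1 v_2 ≠ 0; then v_{j-1} := N · v_j for j = 2, …, 2.

Pick v_2 = (0, 1, 0)ᵀ.
Then v_1 = N · v_2 = (5, 0, 0)ᵀ.

Sanity check: (A − (3)·I) v_1 = (0, 0, 0)ᵀ = 0. ✓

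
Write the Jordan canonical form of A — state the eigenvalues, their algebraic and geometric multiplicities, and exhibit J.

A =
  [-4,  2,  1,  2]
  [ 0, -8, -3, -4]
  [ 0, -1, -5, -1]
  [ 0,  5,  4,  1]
J_3(-4) ⊕ J_1(-4)

The characteristic polynomial is
  det(x·I − A) = x^4 + 16*x^3 + 96*x^2 + 256*x + 256 = (x + 4)^4

Eigenvalues and multiplicities (the geometric multiplicity of λ is n − rank(A − λI), which equals the number of Jordan blocks for λ):
  λ = -4: algebraic multiplicity = 4, geometric multiplicity = 2

Determining the block sizes for each eigenvalue:
  λ = -4: with am = 4 and gm = 2, the partition is not yet determined (e.g. several partitions of 4 into 2 parts exist). Let N = A − (-4)·I. Computing rank(N^1) = 2, rank(N^2) = 1, rank(N^3) = 0; the number of blocks of size ≥ j is rank(N^{j−1}) − rank(N^j), giving [2, 1, 1]. So we have 1 block(s) of size 3, 1 block(s) of size 1 → block sizes [3, 1]

Assembling the blocks gives a Jordan form
J =
  [-4,  1,  0,  0]
  [ 0, -4,  1,  0]
  [ 0,  0, -4,  0]
  [ 0,  0,  0, -4]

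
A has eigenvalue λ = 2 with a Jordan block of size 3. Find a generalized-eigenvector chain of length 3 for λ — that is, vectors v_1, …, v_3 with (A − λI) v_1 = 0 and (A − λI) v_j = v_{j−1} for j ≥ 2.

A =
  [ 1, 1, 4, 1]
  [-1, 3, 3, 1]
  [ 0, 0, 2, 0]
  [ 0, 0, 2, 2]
A Jordan chain for λ = 2 of length 3:
v_1 = (1, 1, 0, 0)ᵀ
v_2 = (4, 3, 0, 2)ᵀ
v_3 = (0, 0, 1, 0)ᵀ

Let N = A − (2)·I. We want v_3 with N^3 v_3 = 0 but N^2 v_3 ≠ 0; then v_{j-1} := N · v_j for j = 3, …, 2.

Pick v_3 = (0, 0, 1, 0)ᵀ.
Then v_2 = N · v_3 = (4, 3, 0, 2)ᵀ.
Then v_1 = N · v_2 = (1, 1, 0, 0)ᵀ.

Sanity check: (A − (2)·I) v_1 = (0, 0, 0, 0)ᵀ = 0. ✓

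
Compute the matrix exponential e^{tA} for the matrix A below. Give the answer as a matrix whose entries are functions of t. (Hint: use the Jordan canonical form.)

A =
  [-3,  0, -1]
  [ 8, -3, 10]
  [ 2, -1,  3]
e^{tA} =
  [t^2*exp(-t) - 2*t*exp(-t) + exp(-t), t^2*exp(-t)/2, -t^2*exp(-t) - t*exp(-t)]
  [-6*t^2*exp(-t) + 8*t*exp(-t), -3*t^2*exp(-t) - 2*t*exp(-t) + exp(-t), 6*t^2*exp(-t) + 10*t*exp(-t)]
  [-2*t^2*exp(-t) + 2*t*exp(-t), -t^2*exp(-t) - t*exp(-t), 2*t^2*exp(-t) + 4*t*exp(-t) + exp(-t)]

Strategy: write A = P · J · P⁻¹ where J is a Jordan canonical form, so e^{tA} = P · e^{tJ} · P⁻¹, and e^{tJ} can be computed block-by-block.

A has Jordan form
J =
  [-1,  1,  0]
  [ 0, -1,  1]
  [ 0,  0, -1]
(up to reordering of blocks).

Per-block formulas:
  For a 3×3 Jordan block J_3(-1): exp(t · J_3(-1)) = e^(-1t)·(I + t·N + (t^2/2)·N^2), where N is the 3×3 nilpotent shift.

After assembling e^{tJ} and conjugating by P, we get:

e^{tA} =
  [t^2*exp(-t) - 2*t*exp(-t) + exp(-t), t^2*exp(-t)/2, -t^2*exp(-t) - t*exp(-t)]
  [-6*t^2*exp(-t) + 8*t*exp(-t), -3*t^2*exp(-t) - 2*t*exp(-t) + exp(-t), 6*t^2*exp(-t) + 10*t*exp(-t)]
  [-2*t^2*exp(-t) + 2*t*exp(-t), -t^2*exp(-t) - t*exp(-t), 2*t^2*exp(-t) + 4*t*exp(-t) + exp(-t)]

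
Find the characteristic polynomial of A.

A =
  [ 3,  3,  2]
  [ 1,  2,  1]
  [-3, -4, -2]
x^3 - 3*x^2 + 3*x - 1

Expanding det(x·I − A) (e.g. by cofactor expansion or by noting that A is similar to its Jordan form J, which has the same characteristic polynomial as A) gives
  χ_A(x) = x^3 - 3*x^2 + 3*x - 1
which factors as (x - 1)^3. The eigenvalues (with algebraic multiplicities) are λ = 1 with multiplicity 3.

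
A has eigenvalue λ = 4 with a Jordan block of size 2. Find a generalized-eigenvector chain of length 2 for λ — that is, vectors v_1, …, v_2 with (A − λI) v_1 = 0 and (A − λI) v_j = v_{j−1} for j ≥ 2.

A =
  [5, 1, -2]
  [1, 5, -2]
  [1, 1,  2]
A Jordan chain for λ = 4 of length 2:
v_1 = (1, 1, 1)ᵀ
v_2 = (1, 0, 0)ᵀ

Let N = A − (4)·I. We want v_2 with N^2 v_2 = 0 but N^1 v_2 ≠ 0; then v_{j-1} := N · v_j for j = 2, …, 2.

Pick v_2 = (1, 0, 0)ᵀ.
Then v_1 = N · v_2 = (1, 1, 1)ᵀ.

Sanity check: (A − (4)·I) v_1 = (0, 0, 0)ᵀ = 0. ✓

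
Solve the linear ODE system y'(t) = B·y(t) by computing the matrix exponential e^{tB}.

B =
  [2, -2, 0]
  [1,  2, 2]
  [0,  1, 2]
e^{tB} =
  [-t^2*exp(2*t) + exp(2*t), -2*t*exp(2*t), -2*t^2*exp(2*t)]
  [t*exp(2*t), exp(2*t), 2*t*exp(2*t)]
  [t^2*exp(2*t)/2, t*exp(2*t), t^2*exp(2*t) + exp(2*t)]

Strategy: write B = P · J · P⁻¹ where J is a Jordan canonical form, so e^{tB} = P · e^{tJ} · P⁻¹, and e^{tJ} can be computed block-by-block.

B has Jordan form
J =
  [2, 1, 0]
  [0, 2, 1]
  [0, 0, 2]
(up to reordering of blocks).

Per-block formulas:
  For a 3×3 Jordan block J_3(2): exp(t · J_3(2)) = e^(2t)·(I + t·N + (t^2/2)·N^2), where N is the 3×3 nilpotent shift.

After assembling e^{tJ} and conjugating by P, we get:

e^{tB} =
  [-t^2*exp(2*t) + exp(2*t), -2*t*exp(2*t), -2*t^2*exp(2*t)]
  [t*exp(2*t), exp(2*t), 2*t*exp(2*t)]
  [t^2*exp(2*t)/2, t*exp(2*t), t^2*exp(2*t) + exp(2*t)]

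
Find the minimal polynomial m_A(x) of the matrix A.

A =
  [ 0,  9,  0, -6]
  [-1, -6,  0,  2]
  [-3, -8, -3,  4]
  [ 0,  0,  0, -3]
x^3 + 9*x^2 + 27*x + 27

The characteristic polynomial is χ_A(x) = (x + 3)^4, so the eigenvalues are known. The minimal polynomial is
  m_A(x) = Π_λ (x − λ)^{k_λ}
where k_λ is the size of the *largest* Jordan block for λ (equivalently, the smallest k with (A − λI)^k v = 0 for every generalised eigenvector v of λ).

  λ = -3: largest Jordan block has size 3, contributing (x + 3)^3

So m_A(x) = (x + 3)^3 = x^3 + 9*x^2 + 27*x + 27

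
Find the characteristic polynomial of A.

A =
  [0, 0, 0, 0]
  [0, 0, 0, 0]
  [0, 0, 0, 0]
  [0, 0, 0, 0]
x^4

Expanding det(x·I − A) (e.g. by cofactor expansion or by noting that A is similar to its Jordan form J, which has the same characteristic polynomial as A) gives
  χ_A(x) = x^4
which factors as x^4. The eigenvalues (with algebraic multiplicities) are λ = 0 with multiplicity 4.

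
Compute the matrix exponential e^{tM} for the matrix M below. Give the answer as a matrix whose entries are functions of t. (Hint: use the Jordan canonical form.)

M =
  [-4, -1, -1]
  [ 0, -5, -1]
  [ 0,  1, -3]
e^{tM} =
  [exp(-4*t), -t*exp(-4*t), -t*exp(-4*t)]
  [0, -t*exp(-4*t) + exp(-4*t), -t*exp(-4*t)]
  [0, t*exp(-4*t), t*exp(-4*t) + exp(-4*t)]

Strategy: write M = P · J · P⁻¹ where J is a Jordan canonical form, so e^{tM} = P · e^{tJ} · P⁻¹, and e^{tJ} can be computed block-by-block.

M has Jordan form
J =
  [-4,  1,  0]
  [ 0, -4,  0]
  [ 0,  0, -4]
(up to reordering of blocks).

Per-block formulas:
  For a 1×1 block at λ = -4: exp(t · [-4]) = [e^(-4t)].
  For a 2×2 Jordan block J_2(-4): exp(t · J_2(-4)) = e^(-4t)·(I + t·N), where N is the 2×2 nilpotent shift.

After assembling e^{tJ} and conjugating by P, we get:

e^{tM} =
  [exp(-4*t), -t*exp(-4*t), -t*exp(-4*t)]
  [0, -t*exp(-4*t) + exp(-4*t), -t*exp(-4*t)]
  [0, t*exp(-4*t), t*exp(-4*t) + exp(-4*t)]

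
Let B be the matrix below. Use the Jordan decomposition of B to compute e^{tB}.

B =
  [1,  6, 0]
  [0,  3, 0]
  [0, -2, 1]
e^{tB} =
  [exp(t), 3*exp(3*t) - 3*exp(t), 0]
  [0, exp(3*t), 0]
  [0, -exp(3*t) + exp(t), exp(t)]

Strategy: write B = P · J · P⁻¹ where J is a Jordan canonical form, so e^{tB} = P · e^{tJ} · P⁻¹, and e^{tJ} can be computed block-by-block.

B has Jordan form
J =
  [1, 0, 0]
  [0, 1, 0]
  [0, 0, 3]
(up to reordering of blocks).

Per-block formulas:
  For a 1×1 block at λ = 3: exp(t · [3]) = [e^(3t)].
  For a 1×1 block at λ = 1: exp(t · [1]) = [e^(1t)].

After assembling e^{tJ} and conjugating by P, we get:

e^{tB} =
  [exp(t), 3*exp(3*t) - 3*exp(t), 0]
  [0, exp(3*t), 0]
  [0, -exp(3*t) + exp(t), exp(t)]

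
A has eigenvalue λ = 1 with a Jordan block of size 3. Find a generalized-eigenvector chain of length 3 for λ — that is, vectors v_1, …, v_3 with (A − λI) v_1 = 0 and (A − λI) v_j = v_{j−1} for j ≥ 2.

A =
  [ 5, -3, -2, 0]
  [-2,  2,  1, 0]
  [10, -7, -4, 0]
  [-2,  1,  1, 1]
A Jordan chain for λ = 1 of length 3:
v_1 = (2, 0, 4, 0)ᵀ
v_2 = (4, -2, 10, -2)ᵀ
v_3 = (1, 0, 0, 0)ᵀ

Let N = A − (1)·I. We want v_3 with N^3 v_3 = 0 but N^2 v_3 ≠ 0; then v_{j-1} := N · v_j for j = 3, …, 2.

Pick v_3 = (1, 0, 0, 0)ᵀ.
Then v_2 = N · v_3 = (4, -2, 10, -2)ᵀ.
Then v_1 = N · v_2 = (2, 0, 4, 0)ᵀ.

Sanity check: (A − (1)·I) v_1 = (0, 0, 0, 0)ᵀ = 0. ✓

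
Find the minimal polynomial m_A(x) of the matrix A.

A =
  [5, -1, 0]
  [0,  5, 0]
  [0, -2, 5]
x^2 - 10*x + 25

The characteristic polynomial is χ_A(x) = (x - 5)^3, so the eigenvalues are known. The minimal polynomial is
  m_A(x) = Π_λ (x − λ)^{k_λ}
where k_λ is the size of the *largest* Jordan block for λ (equivalently, the smallest k with (A − λI)^k v = 0 for every generalised eigenvector v of λ).

  λ = 5: largest Jordan block has size 2, contributing (x − 5)^2

So m_A(x) = (x - 5)^2 = x^2 - 10*x + 25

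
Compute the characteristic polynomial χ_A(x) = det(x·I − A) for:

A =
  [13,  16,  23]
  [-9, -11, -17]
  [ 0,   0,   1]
x^3 - 3*x^2 + 3*x - 1

Expanding det(x·I − A) (e.g. by cofactor expansion or by noting that A is similar to its Jordan form J, which has the same characteristic polynomial as A) gives
  χ_A(x) = x^3 - 3*x^2 + 3*x - 1
which factors as (x - 1)^3. The eigenvalues (with algebraic multiplicities) are λ = 1 with multiplicity 3.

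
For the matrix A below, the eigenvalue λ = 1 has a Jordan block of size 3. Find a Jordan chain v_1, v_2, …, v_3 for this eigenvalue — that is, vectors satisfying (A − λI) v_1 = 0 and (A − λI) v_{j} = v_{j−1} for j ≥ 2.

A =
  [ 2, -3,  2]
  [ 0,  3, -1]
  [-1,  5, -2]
A Jordan chain for λ = 1 of length 3:
v_1 = (-1, 1, 2)ᵀ
v_2 = (1, 0, -1)ᵀ
v_3 = (1, 0, 0)ᵀ

Let N = A − (1)·I. We want v_3 with N^3 v_3 = 0 but N^2 v_3 ≠ 0; then v_{j-1} := N · v_j for j = 3, …, 2.

Pick v_3 = (1, 0, 0)ᵀ.
Then v_2 = N · v_3 = (1, 0, -1)ᵀ.
Then v_1 = N · v_2 = (-1, 1, 2)ᵀ.

Sanity check: (A − (1)·I) v_1 = (0, 0, 0)ᵀ = 0. ✓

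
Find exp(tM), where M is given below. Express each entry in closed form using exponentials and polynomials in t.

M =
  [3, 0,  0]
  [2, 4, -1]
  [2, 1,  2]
e^{tM} =
  [exp(3*t), 0, 0]
  [2*t*exp(3*t), t*exp(3*t) + exp(3*t), -t*exp(3*t)]
  [2*t*exp(3*t), t*exp(3*t), -t*exp(3*t) + exp(3*t)]

Strategy: write M = P · J · P⁻¹ where J is a Jordan canonical form, so e^{tM} = P · e^{tJ} · P⁻¹, and e^{tJ} can be computed block-by-block.

M has Jordan form
J =
  [3, 1, 0]
  [0, 3, 0]
  [0, 0, 3]
(up to reordering of blocks).

Per-block formulas:
  For a 1×1 block at λ = 3: exp(t · [3]) = [e^(3t)].
  For a 2×2 Jordan block J_2(3): exp(t · J_2(3)) = e^(3t)·(I + t·N), where N is the 2×2 nilpotent shift.

After assembling e^{tJ} and conjugating by P, we get:

e^{tM} =
  [exp(3*t), 0, 0]
  [2*t*exp(3*t), t*exp(3*t) + exp(3*t), -t*exp(3*t)]
  [2*t*exp(3*t), t*exp(3*t), -t*exp(3*t) + exp(3*t)]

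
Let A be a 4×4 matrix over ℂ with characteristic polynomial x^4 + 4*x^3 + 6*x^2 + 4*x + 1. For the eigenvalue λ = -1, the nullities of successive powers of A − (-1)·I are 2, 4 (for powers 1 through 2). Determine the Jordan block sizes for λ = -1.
Block sizes for λ = -1: [2, 2]

From the dimensions of kernels of powers, the number of Jordan blocks of size at least j is d_j − d_{j−1} where d_j = dim ker(N^j) (with d_0 = 0). Computing the differences gives [2, 2].
The number of blocks of size exactly k is (#blocks of size ≥ k) − (#blocks of size ≥ k + 1), so the partition is: 2 block(s) of size 2.
In nonincreasing order the block sizes are [2, 2].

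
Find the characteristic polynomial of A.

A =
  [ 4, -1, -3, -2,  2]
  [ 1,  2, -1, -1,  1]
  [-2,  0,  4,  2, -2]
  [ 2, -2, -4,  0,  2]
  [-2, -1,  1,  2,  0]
x^5 - 10*x^4 + 40*x^3 - 80*x^2 + 80*x - 32

Expanding det(x·I − A) (e.g. by cofactor expansion or by noting that A is similar to its Jordan form J, which has the same characteristic polynomial as A) gives
  χ_A(x) = x^5 - 10*x^4 + 40*x^3 - 80*x^2 + 80*x - 32
which factors as (x - 2)^5. The eigenvalues (with algebraic multiplicities) are λ = 2 with multiplicity 5.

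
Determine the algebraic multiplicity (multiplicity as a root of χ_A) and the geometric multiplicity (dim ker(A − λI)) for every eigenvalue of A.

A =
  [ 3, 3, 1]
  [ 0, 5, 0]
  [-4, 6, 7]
λ = 5: alg = 3, geom = 2

Step 1 — factor the characteristic polynomial to read off the algebraic multiplicities:
  χ_A(x) = (x - 5)^3

Step 2 — compute geometric multiplicities via the rank-nullity identity g(λ) = n − rank(A − λI):
  rank(A − (5)·I) = 1, so dim ker(A − (5)·I) = n − 1 = 2

Summary:
  λ = 5: algebraic multiplicity = 3, geometric multiplicity = 2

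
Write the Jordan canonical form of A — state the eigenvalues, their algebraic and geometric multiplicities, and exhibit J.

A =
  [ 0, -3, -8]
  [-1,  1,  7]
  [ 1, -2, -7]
J_3(-2)

The characteristic polynomial is
  det(x·I − A) = x^3 + 6*x^2 + 12*x + 8 = (x + 2)^3

Eigenvalues and multiplicities (the geometric multiplicity of λ is n − rank(A − λI), which equals the number of Jordan blocks for λ):
  λ = -2: algebraic multiplicity = 3, geometric multiplicity = 1

Determining the block sizes for each eigenvalue:
  λ = -2: one block (gm = 1), so the single block has size am = 3 → block sizes [3]

Assembling the blocks gives a Jordan form
J =
  [-2,  1,  0]
  [ 0, -2,  1]
  [ 0,  0, -2]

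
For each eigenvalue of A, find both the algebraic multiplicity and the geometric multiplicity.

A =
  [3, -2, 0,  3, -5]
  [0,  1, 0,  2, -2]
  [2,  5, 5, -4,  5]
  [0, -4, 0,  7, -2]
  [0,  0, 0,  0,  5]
λ = 3: alg = 2, geom = 1; λ = 5: alg = 3, geom = 2

Step 1 — factor the characteristic polynomial to read off the algebraic multiplicities:
  χ_A(x) = (x - 5)^3*(x - 3)^2

Step 2 — compute geometric multiplicities via the rank-nullity identity g(λ) = n − rank(A − λI):
  rank(A − (3)·I) = 4, so dim ker(A − (3)·I) = n − 4 = 1
  rank(A − (5)·I) = 3, so dim ker(A − (5)·I) = n − 3 = 2

Summary:
  λ = 3: algebraic multiplicity = 2, geometric multiplicity = 1
  λ = 5: algebraic multiplicity = 3, geometric multiplicity = 2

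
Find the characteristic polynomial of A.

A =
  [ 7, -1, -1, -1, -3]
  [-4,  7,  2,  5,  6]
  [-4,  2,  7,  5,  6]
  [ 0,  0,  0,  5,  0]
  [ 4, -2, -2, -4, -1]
x^5 - 25*x^4 + 250*x^3 - 1250*x^2 + 3125*x - 3125

Expanding det(x·I − A) (e.g. by cofactor expansion or by noting that A is similar to its Jordan form J, which has the same characteristic polynomial as A) gives
  χ_A(x) = x^5 - 25*x^4 + 250*x^3 - 1250*x^2 + 3125*x - 3125
which factors as (x - 5)^5. The eigenvalues (with algebraic multiplicities) are λ = 5 with multiplicity 5.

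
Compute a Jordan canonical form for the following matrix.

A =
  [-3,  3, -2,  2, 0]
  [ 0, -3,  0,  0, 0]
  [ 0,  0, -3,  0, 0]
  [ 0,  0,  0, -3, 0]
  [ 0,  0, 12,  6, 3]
J_2(-3) ⊕ J_1(-3) ⊕ J_1(-3) ⊕ J_1(3)

The characteristic polynomial is
  det(x·I − A) = x^5 + 9*x^4 + 18*x^3 - 54*x^2 - 243*x - 243 = (x - 3)*(x + 3)^4

Eigenvalues and multiplicities (the geometric multiplicity of λ is n − rank(A − λI), which equals the number of Jordan blocks for λ):
  λ = -3: algebraic multiplicity = 4, geometric multiplicity = 3
  λ = 3: algebraic multiplicity = 1, geometric multiplicity = 1

Determining the block sizes for each eigenvalue:
  λ = -3: 3 blocks summing to 4 forces exactly one block of size 2 and the rest size 1 → block sizes [2, 1, 1]
  λ = 3: one block (gm = 1), so the single block has size am = 1 → block sizes [1]

Assembling the blocks gives a Jordan form
J =
  [-3,  1,  0,  0, 0]
  [ 0, -3,  0,  0, 0]
  [ 0,  0, -3,  0, 0]
  [ 0,  0,  0, -3, 0]
  [ 0,  0,  0,  0, 3]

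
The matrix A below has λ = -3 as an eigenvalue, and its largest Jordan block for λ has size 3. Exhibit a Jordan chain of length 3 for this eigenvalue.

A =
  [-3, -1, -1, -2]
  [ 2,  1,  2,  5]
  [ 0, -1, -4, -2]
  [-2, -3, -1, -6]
A Jordan chain for λ = -3 of length 3:
v_1 = (2, -2, 2, 0)ᵀ
v_2 = (0, 2, 0, -2)ᵀ
v_3 = (1, 0, 0, 0)ᵀ

Let N = A − (-3)·I. We want v_3 with N^3 v_3 = 0 but N^2 v_3 ≠ 0; then v_{j-1} := N · v_j for j = 3, …, 2.

Pick v_3 = (1, 0, 0, 0)ᵀ.
Then v_2 = N · v_3 = (0, 2, 0, -2)ᵀ.
Then v_1 = N · v_2 = (2, -2, 2, 0)ᵀ.

Sanity check: (A − (-3)·I) v_1 = (0, 0, 0, 0)ᵀ = 0. ✓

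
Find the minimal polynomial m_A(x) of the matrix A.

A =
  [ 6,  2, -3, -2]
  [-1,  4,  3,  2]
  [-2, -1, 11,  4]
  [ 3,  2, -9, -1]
x^3 - 15*x^2 + 75*x - 125

The characteristic polynomial is χ_A(x) = (x - 5)^4, so the eigenvalues are known. The minimal polynomial is
  m_A(x) = Π_λ (x − λ)^{k_λ}
where k_λ is the size of the *largest* Jordan block for λ (equivalently, the smallest k with (A − λI)^k v = 0 for every generalised eigenvector v of λ).

  λ = 5: largest Jordan block has size 3, contributing (x − 5)^3

So m_A(x) = (x - 5)^3 = x^3 - 15*x^2 + 75*x - 125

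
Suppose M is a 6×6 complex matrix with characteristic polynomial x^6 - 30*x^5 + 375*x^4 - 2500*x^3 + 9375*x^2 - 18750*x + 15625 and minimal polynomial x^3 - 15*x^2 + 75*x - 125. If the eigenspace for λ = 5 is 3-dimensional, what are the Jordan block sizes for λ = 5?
Block sizes for λ = 5: [3, 2, 1]

Step 1 — from the characteristic polynomial, algebraic multiplicity of λ = 5 is 6. From dim ker(M − (5)·I) = 3, there are exactly 3 Jordan blocks for λ = 5.
Step 2 — from the minimal polynomial, the factor (x − 5)^3 tells us the largest block for λ = 5 has size 3.
Step 3 — with total size 6, 3 blocks, and largest block 3, the block sizes (in nonincreasing order) are [3, 2, 1].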